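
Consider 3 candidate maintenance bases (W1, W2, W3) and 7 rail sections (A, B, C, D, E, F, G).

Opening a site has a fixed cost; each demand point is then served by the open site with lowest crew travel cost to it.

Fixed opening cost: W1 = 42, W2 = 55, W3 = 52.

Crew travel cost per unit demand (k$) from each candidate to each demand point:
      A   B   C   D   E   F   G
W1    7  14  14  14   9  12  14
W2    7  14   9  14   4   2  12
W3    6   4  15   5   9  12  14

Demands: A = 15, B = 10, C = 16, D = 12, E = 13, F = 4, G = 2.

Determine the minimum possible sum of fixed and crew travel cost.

525

Open {W2, W3}: assign each demand point to its cheapest open site.
  A→W3 15×6=90, B→W3 10×4=40, C→W2 16×9=144, D→W3 12×5=60, E→W2 13×4=52, F→W2 4×2=8, G→W2 2×12=24
  crew travel cost 418, fixed 107 → total 525.
Compare {W1, W2, W3}: crew travel cost 418 + fixed 149 = 567.
Compare {W3}: crew travel cost 623 + fixed 52 = 675.
Compare {W2}: crew travel cost 641 + fixed 55 = 696.
All other subsets cost ≥ 567. Minimum total cost: 525.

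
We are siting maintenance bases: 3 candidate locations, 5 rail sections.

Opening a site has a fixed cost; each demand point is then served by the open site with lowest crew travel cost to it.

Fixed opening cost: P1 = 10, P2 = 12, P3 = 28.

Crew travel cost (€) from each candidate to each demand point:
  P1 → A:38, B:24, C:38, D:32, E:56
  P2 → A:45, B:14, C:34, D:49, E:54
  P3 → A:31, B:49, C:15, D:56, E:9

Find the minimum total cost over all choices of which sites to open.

Open {P1, P3}: assign each demand point to its cheapest open site.
  A→P3 31, B→P1 24, C→P3 15, D→P1 32, E→P3 9
  crew travel cost 111, fixed 38 → total 149.
Compare {P1, P2, P3}: crew travel cost 101 + fixed 50 = 151.
Compare {P2, P3}: crew travel cost 118 + fixed 40 = 158.
Compare {P3}: crew travel cost 160 + fixed 28 = 188.
All other subsets cost ≥ 151. Minimum total cost: 149.

149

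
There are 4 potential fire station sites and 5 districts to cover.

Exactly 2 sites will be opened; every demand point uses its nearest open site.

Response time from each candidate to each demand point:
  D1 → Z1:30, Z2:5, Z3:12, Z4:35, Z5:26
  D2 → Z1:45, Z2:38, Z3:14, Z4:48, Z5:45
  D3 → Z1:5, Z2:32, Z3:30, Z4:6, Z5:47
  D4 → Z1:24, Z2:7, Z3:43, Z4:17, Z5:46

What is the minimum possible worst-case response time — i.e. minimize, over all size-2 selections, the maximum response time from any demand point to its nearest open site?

Open {D1, D3}.
  Farthest demand point is Z5 at response time 26 (to D1); all others are ≤ 26.
With {D1, D4} the worst case is 26.
With {D1, D2} the worst case is 35.
No size-2 selection achieves below 26.

26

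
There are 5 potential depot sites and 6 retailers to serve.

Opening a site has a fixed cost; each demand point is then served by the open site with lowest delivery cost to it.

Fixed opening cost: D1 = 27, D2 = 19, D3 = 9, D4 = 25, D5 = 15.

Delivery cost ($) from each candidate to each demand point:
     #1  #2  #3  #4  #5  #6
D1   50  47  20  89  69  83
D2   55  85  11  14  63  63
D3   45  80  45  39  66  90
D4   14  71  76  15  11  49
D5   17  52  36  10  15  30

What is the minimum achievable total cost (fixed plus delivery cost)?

Open {D2, D5}: assign each demand point to its cheapest open site.
  #1→D5 17, #2→D5 52, #3→D2 11, #4→D5 10, #5→D5 15, #6→D5 30
  delivery cost 135, fixed 34 → total 169.
Compare {D5}: delivery cost 160 + fixed 15 = 175.
Compare {D2, D3, D5}: delivery cost 135 + fixed 43 = 178.
Compare {D1, D5}: delivery cost 139 + fixed 42 = 181.
All other subsets cost ≥ 175. Minimum total cost: 169.

169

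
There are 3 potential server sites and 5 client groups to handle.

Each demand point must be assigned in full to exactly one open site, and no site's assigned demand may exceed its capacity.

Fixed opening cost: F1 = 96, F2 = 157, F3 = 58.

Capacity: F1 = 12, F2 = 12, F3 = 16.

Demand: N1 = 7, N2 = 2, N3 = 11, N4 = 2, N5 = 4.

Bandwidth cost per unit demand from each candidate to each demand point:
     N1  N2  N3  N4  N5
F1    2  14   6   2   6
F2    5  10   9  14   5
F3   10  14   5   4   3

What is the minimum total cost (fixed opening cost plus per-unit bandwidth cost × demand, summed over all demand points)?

267

Open {F1, F3}; cheapest assignment that respects the capacities:
  F1 (cap 12, load 11): N1, N2, N4 — cost 7×2 + 2×14 + 2×2 = 46
  F3 (cap 16, load 15): N3, N5 — cost 11×5 + 4×3 = 67
  Shipping 113, fixed 154 → total 267.
  Any other capacity-feasible assignment to {F1, F3} ships for at least 113.
Compare {F2, F3}: its best feasible assignment gives total 361.
Compare {F1, F2, F3}: its best feasible assignment gives total 416.
Every other set of open sites that can feasibly serve all demand totals ≥ 361 even under its best assignment. Minimum: 267.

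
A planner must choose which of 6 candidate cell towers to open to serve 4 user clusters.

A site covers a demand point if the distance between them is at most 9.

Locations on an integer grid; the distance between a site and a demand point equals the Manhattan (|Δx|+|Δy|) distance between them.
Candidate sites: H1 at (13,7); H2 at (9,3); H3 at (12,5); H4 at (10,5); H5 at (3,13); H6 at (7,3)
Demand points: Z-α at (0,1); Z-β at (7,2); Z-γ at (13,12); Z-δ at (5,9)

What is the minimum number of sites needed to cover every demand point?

2

Coverage sets (demand points within 9 of each site):
  H1: {Z-γ}
  H2: {Z-β}
  H3: {Z-β, Z-γ}
  H4: {Z-β, Z-δ}
  H5: {Z-δ}
  H6: {Z-α, Z-β, Z-δ}
No single site covers all 4 demand points.
But {H1, H6} covers everything, so the minimum is 2.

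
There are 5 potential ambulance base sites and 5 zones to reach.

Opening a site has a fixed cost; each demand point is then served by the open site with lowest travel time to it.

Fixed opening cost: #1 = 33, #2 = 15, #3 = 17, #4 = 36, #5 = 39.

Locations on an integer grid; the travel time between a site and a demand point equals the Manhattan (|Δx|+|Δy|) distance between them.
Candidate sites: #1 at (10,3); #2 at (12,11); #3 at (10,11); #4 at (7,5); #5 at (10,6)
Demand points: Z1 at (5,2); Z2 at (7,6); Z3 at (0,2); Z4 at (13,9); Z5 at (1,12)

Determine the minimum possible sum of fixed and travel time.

73

Open {#3}: assign each demand point to its cheapest open site.
  Z1→#3 14, Z2→#3 8, Z3→#3 19, Z4→#3 5, Z5→#3 10
  travel time 56, fixed 17 → total 73.
Compare {#4}: travel time 39 + fixed 36 = 75.
Compare {#2}: travel time 62 + fixed 15 = 77.
Compare {#2, #4}: travel time 31 + fixed 51 = 82.
All other subsets cost ≥ 75. Minimum total cost: 73.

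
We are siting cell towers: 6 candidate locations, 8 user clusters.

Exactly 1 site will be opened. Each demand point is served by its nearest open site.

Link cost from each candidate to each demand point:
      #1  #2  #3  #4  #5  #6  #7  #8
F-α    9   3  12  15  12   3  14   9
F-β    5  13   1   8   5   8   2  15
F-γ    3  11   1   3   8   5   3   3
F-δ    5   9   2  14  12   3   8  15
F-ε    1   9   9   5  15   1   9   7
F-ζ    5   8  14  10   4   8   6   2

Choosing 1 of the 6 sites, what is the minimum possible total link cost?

Open {F-γ}.
  #1→F-γ 3, #2→F-γ 11, #3→F-γ 1, #4→F-γ 3, #5→F-γ 8, #6→F-γ 5, #7→F-γ 3, #8→F-γ 3  ⇒ total 37.
Compare {F-ε}: total 56.
Compare {F-β}: total 57.
No size-1 selection does better; minimum is 37.

37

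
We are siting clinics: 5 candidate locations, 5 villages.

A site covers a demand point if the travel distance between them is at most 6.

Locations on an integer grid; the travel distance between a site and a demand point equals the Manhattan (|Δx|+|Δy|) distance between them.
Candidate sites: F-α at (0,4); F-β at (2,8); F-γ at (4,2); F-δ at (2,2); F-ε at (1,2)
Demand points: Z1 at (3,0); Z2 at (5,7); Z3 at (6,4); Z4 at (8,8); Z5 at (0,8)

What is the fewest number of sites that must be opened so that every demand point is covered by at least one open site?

2

Coverage sets (demand points within 6 of each site):
  F-α: {Z3, Z5}
  F-β: {Z2, Z4, Z5}
  F-γ: {Z1, Z2, Z3}
  F-δ: {Z1, Z3}
  F-ε: {Z1}
No single site covers all 5 demand points.
But {F-β, F-γ} covers everything, so the minimum is 2.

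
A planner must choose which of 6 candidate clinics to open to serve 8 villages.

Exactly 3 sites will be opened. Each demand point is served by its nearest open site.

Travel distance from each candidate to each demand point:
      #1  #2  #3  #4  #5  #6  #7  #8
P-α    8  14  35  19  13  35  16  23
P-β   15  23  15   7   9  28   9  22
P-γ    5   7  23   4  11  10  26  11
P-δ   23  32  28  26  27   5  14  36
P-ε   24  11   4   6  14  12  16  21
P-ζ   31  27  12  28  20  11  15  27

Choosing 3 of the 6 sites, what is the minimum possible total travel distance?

59

Open {P-β, P-γ, P-ε}.
  #1→P-γ 5, #2→P-γ 7, #3→P-ε 4, #4→P-γ 4, #5→P-β 9, #6→P-γ 10, #7→P-β 9, #8→P-γ 11  ⇒ total 59.
Compare {P-γ, P-δ, P-ε}: total 61.
Compare {P-β, P-γ, P-δ}: total 65.
No size-3 selection does better; minimum is 59.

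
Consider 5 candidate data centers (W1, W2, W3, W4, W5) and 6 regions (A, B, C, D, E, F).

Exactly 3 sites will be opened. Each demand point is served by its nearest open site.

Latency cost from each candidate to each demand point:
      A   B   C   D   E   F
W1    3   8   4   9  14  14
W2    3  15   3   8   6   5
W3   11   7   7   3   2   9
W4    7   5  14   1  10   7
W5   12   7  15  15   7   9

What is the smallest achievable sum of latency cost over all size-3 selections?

19

Open {W2, W3, W4}.
  A→W2 3, B→W4 5, C→W2 3, D→W4 1, E→W3 2, F→W2 5  ⇒ total 19.
Compare {W1, W3, W4}: total 22.
Compare {W1, W2, W3}: total 23.
No size-3 selection does better; minimum is 19.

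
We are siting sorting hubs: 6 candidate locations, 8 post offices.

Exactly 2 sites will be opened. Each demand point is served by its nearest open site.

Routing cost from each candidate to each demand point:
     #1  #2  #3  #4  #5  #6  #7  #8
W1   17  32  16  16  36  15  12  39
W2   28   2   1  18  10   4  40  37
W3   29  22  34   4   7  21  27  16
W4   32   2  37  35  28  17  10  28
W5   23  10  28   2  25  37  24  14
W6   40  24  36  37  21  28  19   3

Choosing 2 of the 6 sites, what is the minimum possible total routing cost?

80

Open {W2, W5}.
  #1→W5 23, #2→W2 2, #3→W2 1, #4→W5 2, #5→W2 10, #6→W2 4, #7→W5 24, #8→W5 14  ⇒ total 80.
Compare {W2, W6}: total 85.
Compare {W2, W3}: total 89.
No size-2 selection does better; minimum is 80.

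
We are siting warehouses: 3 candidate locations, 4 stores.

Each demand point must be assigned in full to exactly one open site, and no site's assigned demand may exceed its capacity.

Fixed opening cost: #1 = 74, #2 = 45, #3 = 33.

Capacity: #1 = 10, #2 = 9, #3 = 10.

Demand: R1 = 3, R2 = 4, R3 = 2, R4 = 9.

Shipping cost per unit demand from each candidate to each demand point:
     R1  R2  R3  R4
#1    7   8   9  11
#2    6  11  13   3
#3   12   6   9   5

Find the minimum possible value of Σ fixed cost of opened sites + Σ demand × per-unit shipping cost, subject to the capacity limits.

Open {#2, #3}; cheapest assignment that respects the capacities:
  #2 (cap 9, load 9): R4 — cost 9×3 = 27
  #3 (cap 10, load 9): R1, R2, R3 — cost 3×12 + 4×6 + 2×9 = 78
  Shipping 105, fixed 78 → total 183.
  Any other capacity-feasible assignment to {#2, #3} ships for at least 105.
Compare {#1, #2}: its best feasible assignment gives total 217.
Compare {#1, #3}: its best feasible assignment gives total 223.
Every other set of open sites that can feasibly serve all demand totals ≥ 217 even under its best assignment. Minimum: 183.

183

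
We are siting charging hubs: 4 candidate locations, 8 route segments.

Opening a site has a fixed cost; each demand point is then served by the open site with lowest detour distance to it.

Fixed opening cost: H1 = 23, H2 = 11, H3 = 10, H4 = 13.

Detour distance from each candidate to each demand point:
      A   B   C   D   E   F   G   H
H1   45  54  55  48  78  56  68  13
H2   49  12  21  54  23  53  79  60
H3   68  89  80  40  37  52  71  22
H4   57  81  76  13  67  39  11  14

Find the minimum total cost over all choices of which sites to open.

206

Open {H2, H4}: assign each demand point to its cheapest open site.
  A→H2 49, B→H2 12, C→H2 21, D→H4 13, E→H2 23, F→H4 39, G→H4 11, H→H4 14
  detour distance 182, fixed 24 → total 206.
Compare {H2, H3, H4}: detour distance 182 + fixed 34 = 216.
Compare {H1, H2, H4}: detour distance 177 + fixed 47 = 224.
Compare {H1, H2, H3, H4}: detour distance 177 + fixed 57 = 234.
All other subsets cost ≥ 216. Minimum total cost: 206.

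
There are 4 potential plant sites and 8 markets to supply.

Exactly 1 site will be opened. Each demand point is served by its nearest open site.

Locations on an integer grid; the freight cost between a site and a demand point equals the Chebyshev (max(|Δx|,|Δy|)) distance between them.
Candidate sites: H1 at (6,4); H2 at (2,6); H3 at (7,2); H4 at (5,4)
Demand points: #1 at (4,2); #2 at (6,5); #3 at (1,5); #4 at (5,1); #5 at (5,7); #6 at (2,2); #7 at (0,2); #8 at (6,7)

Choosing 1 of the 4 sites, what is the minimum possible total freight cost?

24

Open {H4}.
  #1→H4 2, #2→H4 1, #3→H4 4, #4→H4 3, #5→H4 3, #6→H4 3, #7→H4 5, #8→H4 3  ⇒ total 24.
Compare {H1}: total 27.
Compare {H2}: total 29.
No size-1 selection does better; minimum is 24.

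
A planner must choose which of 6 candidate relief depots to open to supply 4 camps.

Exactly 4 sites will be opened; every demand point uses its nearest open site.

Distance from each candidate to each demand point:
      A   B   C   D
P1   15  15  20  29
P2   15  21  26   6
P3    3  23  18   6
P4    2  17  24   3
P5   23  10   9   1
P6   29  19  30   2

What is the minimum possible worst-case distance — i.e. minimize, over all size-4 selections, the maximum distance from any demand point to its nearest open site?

Open {P1, P2, P3, P5}.
  Farthest demand point is B at distance 10 (to P5); all others are ≤ 10.
With {P1, P2, P4, P5} the worst case is 10.
With {P1, P3, P4, P5} the worst case is 10.
No size-4 selection achieves below 10.

10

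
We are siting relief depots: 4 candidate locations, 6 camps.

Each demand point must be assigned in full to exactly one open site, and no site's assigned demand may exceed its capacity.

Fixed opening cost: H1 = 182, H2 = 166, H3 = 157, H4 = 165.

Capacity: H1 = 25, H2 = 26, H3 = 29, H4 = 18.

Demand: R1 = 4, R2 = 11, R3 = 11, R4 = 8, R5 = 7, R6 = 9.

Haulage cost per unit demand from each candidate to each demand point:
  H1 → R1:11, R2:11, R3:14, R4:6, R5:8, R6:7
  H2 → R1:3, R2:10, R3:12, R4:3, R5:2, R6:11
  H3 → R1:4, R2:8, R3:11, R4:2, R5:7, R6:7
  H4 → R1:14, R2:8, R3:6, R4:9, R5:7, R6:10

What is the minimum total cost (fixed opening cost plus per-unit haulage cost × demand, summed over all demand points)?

648

Open {H2, H3}; cheapest assignment that respects the capacities:
  H2 (cap 26, load 22): R1, R3, R5 — cost 4×3 + 11×12 + 7×2 = 158
  H3 (cap 29, load 28): R2, R4, R6 — cost 11×8 + 8×2 + 9×7 = 167
  Shipping 325, fixed 323 → total 648.
  Any other capacity-feasible assignment to {H2, H3} ships for at least 325.
Compare {H1, H3}: its best feasible assignment gives total 731.
Compare {H1, H2}: its best feasible assignment gives total 746.
Every other set of open sites that can feasibly serve all demand totals ≥ 731 even under its best assignment. Minimum: 648.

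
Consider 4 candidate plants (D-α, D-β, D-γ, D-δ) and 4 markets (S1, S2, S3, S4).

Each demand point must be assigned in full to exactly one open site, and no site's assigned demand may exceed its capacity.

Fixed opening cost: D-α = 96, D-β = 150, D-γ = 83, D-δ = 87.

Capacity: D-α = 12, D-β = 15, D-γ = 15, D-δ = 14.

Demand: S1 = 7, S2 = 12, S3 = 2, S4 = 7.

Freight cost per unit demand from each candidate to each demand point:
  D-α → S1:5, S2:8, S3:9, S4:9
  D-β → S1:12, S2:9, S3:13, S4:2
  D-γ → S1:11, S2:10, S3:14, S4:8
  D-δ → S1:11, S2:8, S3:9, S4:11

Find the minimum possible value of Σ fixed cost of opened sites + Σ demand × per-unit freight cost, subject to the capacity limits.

417

Open {D-γ, D-δ}; cheapest assignment that respects the capacities:
  D-γ (cap 15, load 14): S1, S4 — cost 7×11 + 7×8 = 133
  D-δ (cap 14, load 14): S2, S3 — cost 12×8 + 2×9 = 114
  Shipping 247, fixed 170 → total 417.
  Any other capacity-feasible assignment to {D-γ, D-δ} ships for at least 247.
Compare {D-β, D-δ}: its best feasible assignment gives total 449.
Compare {D-α, D-γ, D-δ}: its best feasible assignment gives total 471.
Every other set of open sites that can feasibly serve all demand totals ≥ 449 even under its best assignment. Minimum: 417.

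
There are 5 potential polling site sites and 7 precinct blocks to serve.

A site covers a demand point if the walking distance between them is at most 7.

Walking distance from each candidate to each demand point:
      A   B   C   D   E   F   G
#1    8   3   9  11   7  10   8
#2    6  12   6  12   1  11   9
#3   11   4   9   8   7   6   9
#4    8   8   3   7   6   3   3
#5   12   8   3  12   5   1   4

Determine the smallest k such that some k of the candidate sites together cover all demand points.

3

Coverage sets (demand points within 7 of each site):
  #1: {B, E}
  #2: {A, C, E}
  #3: {B, E, F}
  #4: {C, D, E, F, G}
  #5: {C, E, F, G}
No 2 sites suffice: every size-2 union leaves at least one demand point uncovered.
But {#1, #2, #4} covers everything, so the minimum is 3.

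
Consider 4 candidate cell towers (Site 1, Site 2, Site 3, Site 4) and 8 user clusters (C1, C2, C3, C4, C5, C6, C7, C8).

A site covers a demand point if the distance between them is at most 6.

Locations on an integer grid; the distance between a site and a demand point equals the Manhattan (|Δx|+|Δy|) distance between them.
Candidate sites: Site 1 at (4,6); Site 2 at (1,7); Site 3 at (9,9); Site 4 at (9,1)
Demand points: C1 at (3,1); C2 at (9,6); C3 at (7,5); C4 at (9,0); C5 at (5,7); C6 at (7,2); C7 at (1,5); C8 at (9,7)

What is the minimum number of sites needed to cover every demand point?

Coverage sets (demand points within 6 of each site):
  Site 1: {C1, C2, C3, C5, C7, C8}
  Site 2: {C5, C7}
  Site 3: {C2, C3, C5, C8}
  Site 4: {C1, C2, C3, C4, C6, C8}
No single site covers all 8 demand points.
But {Site 1, Site 4} covers everything, so the minimum is 2.

2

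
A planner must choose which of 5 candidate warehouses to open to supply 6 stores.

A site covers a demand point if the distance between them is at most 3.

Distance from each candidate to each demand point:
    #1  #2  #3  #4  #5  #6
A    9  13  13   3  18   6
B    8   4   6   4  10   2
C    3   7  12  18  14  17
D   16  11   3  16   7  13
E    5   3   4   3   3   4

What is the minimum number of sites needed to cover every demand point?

4

Coverage sets (demand points within 3 of each site):
  A: {#4}
  B: {#6}
  C: {#1}
  D: {#3}
  E: {#2, #4, #5}
No 3 sites suffice: every size-3 union leaves at least one demand point uncovered.
But {B, C, D, E} covers everything, so the minimum is 4.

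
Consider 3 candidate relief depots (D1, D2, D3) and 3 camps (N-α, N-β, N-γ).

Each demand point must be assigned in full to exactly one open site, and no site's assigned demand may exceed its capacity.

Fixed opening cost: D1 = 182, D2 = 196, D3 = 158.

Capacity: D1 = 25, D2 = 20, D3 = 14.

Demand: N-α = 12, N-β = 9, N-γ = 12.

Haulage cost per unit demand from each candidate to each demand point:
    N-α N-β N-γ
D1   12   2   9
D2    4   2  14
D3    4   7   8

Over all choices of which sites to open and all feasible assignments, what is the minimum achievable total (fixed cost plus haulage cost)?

Open {D1, D3}; cheapest assignment that respects the capacities:
  D1 (cap 25, load 21): N-β, N-γ — cost 9×2 + 12×9 = 126
  D3 (cap 14, load 12): N-α — cost 12×4 = 48
  Shipping 174, fixed 340 → total 514.
  Any other capacity-feasible assignment to {D1, D3} ships for at least 174.
Compare {D1, D2}: its best feasible assignment gives total 552.
Compare {D1, D2, D3}: its best feasible assignment gives total 698.
Every other set of open sites that can feasibly serve all demand totals ≥ 552 even under its best assignment. Minimum: 514.

514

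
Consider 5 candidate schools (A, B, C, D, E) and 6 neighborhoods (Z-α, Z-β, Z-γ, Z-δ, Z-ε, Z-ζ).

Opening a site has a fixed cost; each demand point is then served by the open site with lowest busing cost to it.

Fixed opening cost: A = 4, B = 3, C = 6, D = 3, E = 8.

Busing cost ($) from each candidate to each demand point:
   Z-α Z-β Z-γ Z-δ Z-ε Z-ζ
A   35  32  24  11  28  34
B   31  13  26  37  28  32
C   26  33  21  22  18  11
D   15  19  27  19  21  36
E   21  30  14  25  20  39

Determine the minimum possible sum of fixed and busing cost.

105

Open {A, B, C, D}: assign each demand point to its cheapest open site.
  Z-α→D 15, Z-β→B 13, Z-γ→C 21, Z-δ→A 11, Z-ε→C 18, Z-ζ→C 11
  busing cost 89, fixed 16 → total 105.
Compare {A, B, C, D, E}: busing cost 82 + fixed 24 = 106.
Compare {A, C, D}: busing cost 95 + fixed 13 = 108.
Compare {B, C, D}: busing cost 97 + fixed 12 = 109.
All other subsets cost ≥ 106. Minimum total cost: 105.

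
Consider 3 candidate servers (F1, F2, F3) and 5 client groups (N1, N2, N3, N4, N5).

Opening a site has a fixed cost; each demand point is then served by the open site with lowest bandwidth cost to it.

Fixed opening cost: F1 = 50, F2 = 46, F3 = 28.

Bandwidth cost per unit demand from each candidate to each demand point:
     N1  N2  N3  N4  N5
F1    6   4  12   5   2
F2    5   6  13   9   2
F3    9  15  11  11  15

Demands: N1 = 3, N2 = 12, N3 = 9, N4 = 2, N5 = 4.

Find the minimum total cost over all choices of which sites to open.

242

Open {F1}: assign each demand point to its cheapest open site.
  N1→F1 3×6=18, N2→F1 12×4=48, N3→F1 9×12=108, N4→F1 2×5=10, N5→F1 4×2=8
  bandwidth cost 192, fixed 50 → total 242.
Compare {F1, F3}: bandwidth cost 183 + fixed 78 = 261.
Compare {F2}: bandwidth cost 230 + fixed 46 = 276.
Compare {F1, F2}: bandwidth cost 189 + fixed 96 = 285.
All other subsets cost ≥ 261. Minimum total cost: 242.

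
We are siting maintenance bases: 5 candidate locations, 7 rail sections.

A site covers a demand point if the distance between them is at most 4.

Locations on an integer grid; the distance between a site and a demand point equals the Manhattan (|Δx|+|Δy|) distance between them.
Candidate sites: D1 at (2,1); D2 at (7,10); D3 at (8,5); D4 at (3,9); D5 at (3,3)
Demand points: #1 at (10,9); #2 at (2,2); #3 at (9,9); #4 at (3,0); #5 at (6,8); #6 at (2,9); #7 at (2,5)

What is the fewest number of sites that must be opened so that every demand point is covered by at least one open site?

3

Coverage sets (demand points within 4 of each site):
  D1: {#2, #4, #7}
  D2: {#1, #3, #5}
  D3: {}
  D4: {#5, #6}
  D5: {#2, #4, #7}
No 2 sites suffice: every size-2 union leaves at least one demand point uncovered.
But {D1, D2, D4} covers everything, so the minimum is 3.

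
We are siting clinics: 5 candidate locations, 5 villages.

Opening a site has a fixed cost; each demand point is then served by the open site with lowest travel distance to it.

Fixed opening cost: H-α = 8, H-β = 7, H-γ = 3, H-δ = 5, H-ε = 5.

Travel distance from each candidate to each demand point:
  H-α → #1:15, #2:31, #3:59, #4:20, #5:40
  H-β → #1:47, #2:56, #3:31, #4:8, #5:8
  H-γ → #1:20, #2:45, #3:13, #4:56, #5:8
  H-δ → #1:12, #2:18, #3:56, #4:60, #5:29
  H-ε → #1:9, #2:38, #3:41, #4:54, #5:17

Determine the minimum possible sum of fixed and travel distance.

74

Open {H-β, H-γ, H-δ}: assign each demand point to its cheapest open site.
  #1→H-δ 12, #2→H-δ 18, #3→H-γ 13, #4→H-β 8, #5→H-β 8
  travel distance 59, fixed 15 → total 74.
Compare {H-β, H-γ, H-δ, H-ε}: travel distance 56 + fixed 20 = 76.
Compare {H-α, H-β, H-γ, H-δ}: travel distance 59 + fixed 23 = 82.
Compare {H-α, H-β, H-γ, H-δ, H-ε}: travel distance 56 + fixed 28 = 84.
All other subsets cost ≥ 76. Minimum total cost: 74.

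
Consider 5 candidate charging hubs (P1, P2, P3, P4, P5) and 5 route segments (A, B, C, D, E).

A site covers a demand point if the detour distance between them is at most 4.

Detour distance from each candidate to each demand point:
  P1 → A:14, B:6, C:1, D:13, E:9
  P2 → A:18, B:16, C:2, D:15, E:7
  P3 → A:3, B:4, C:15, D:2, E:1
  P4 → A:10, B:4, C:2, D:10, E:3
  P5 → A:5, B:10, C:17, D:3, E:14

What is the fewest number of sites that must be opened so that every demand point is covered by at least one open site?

2

Coverage sets (demand points within 4 of each site):
  P1: {C}
  P2: {C}
  P3: {A, B, D, E}
  P4: {B, C, E}
  P5: {D}
No single site covers all 5 demand points.
But {P1, P3} covers everything, so the minimum is 2.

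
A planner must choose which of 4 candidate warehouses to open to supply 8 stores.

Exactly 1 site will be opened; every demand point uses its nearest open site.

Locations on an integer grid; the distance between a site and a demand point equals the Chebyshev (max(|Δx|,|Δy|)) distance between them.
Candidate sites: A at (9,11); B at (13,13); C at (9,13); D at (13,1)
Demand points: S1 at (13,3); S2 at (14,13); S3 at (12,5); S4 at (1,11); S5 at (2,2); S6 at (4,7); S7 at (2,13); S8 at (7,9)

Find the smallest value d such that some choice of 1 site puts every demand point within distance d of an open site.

Open {A}.
  Farthest demand point is S5 at distance 9 (to A); all others are ≤ 9.
With {C} the worst case is 11.
With {B} the worst case is 12.
No size-1 selection achieves below 9.

9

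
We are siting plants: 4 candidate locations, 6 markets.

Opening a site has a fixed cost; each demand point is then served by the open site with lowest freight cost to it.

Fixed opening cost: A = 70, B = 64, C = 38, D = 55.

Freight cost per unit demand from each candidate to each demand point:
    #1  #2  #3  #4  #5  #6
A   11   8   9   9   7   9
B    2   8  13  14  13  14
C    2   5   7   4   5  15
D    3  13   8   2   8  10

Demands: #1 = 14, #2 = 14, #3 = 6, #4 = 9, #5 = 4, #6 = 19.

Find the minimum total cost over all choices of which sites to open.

461

Open {C, D}: assign each demand point to its cheapest open site.
  #1→C 14×2=28, #2→C 14×5=70, #3→C 6×7=42, #4→D 9×2=18, #5→C 4×5=20, #6→D 19×10=190
  freight cost 368, fixed 93 → total 461.
Compare {A, C}: freight cost 367 + fixed 108 = 475.
Compare {A, C, D}: freight cost 349 + fixed 163 = 512.
Compare {C}: freight cost 481 + fixed 38 = 519.
All other subsets cost ≥ 475. Minimum total cost: 461.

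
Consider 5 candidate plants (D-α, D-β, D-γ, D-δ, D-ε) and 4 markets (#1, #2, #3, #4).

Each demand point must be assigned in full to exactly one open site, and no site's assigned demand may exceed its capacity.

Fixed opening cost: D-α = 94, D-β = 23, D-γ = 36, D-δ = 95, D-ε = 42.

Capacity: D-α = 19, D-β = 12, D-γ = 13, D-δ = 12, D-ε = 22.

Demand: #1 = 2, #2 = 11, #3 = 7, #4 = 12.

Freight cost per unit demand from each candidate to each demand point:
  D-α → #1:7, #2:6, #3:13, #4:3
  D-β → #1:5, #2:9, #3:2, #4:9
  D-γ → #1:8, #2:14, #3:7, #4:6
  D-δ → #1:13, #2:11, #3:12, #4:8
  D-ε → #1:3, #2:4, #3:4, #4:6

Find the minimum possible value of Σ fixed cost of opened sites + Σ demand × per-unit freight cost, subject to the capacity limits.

228

Open {D-γ, D-ε}; cheapest assignment that respects the capacities:
  D-γ (cap 13, load 12): #4 — cost 12×6 = 72
  D-ε (cap 22, load 20): #1, #2, #3 — cost 2×3 + 11×4 + 7×4 = 78
  Shipping 150, fixed 78 → total 228.
  Any other capacity-feasible assignment to {D-γ, D-ε} ships for at least 150.
Compare {D-β, D-γ, D-ε}: its best feasible assignment gives total 237.
Compare {D-α, D-ε}: its best feasible assignment gives total 250.
Every other set of open sites that can feasibly serve all demand totals ≥ 237 even under its best assignment. Minimum: 228.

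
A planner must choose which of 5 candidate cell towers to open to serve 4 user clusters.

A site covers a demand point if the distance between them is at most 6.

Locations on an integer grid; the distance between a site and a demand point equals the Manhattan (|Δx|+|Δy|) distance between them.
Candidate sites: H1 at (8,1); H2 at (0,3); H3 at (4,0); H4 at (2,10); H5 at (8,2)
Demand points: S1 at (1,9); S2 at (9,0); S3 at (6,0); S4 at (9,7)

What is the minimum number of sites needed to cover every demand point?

Coverage sets (demand points within 6 of each site):
  H1: {S2, S3}
  H2: {}
  H3: {S2, S3}
  H4: {S1}
  H5: {S2, S3, S4}
No single site covers all 4 demand points.
But {H4, H5} covers everything, so the minimum is 2.

2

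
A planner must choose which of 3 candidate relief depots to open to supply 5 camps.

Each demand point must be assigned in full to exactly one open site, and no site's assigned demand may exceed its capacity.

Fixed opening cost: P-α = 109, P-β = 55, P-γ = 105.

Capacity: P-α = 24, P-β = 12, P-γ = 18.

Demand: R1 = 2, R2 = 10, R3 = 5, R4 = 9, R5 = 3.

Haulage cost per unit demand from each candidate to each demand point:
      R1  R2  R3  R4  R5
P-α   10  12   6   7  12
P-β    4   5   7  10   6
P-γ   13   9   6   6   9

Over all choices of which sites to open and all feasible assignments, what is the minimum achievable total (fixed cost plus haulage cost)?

Open {P-β, P-γ}; cheapest assignment that respects the capacities:
  P-β (cap 12, load 12): R1, R2 — cost 2×4 + 10×5 = 58
  P-γ (cap 18, load 17): R3, R4, R5 — cost 5×6 + 9×6 + 3×9 = 111
  Shipping 169, fixed 160 → total 329.
  Any other capacity-feasible assignment to {P-β, P-γ} ships for at least 169.
Compare {P-α, P-β}: its best feasible assignment gives total 351.
Compare {P-α, P-β, P-γ}: its best feasible assignment gives total 438.
Every other set of open sites that can feasibly serve all demand totals ≥ 351 even under its best assignment. Minimum: 329.

329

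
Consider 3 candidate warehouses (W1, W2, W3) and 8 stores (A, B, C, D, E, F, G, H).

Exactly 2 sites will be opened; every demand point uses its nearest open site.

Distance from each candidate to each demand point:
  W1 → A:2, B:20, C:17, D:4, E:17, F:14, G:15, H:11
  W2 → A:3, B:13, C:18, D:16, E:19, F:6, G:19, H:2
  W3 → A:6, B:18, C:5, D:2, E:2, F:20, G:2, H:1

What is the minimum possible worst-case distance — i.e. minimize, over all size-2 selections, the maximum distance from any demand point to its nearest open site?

13

Open {W2, W3}.
  Farthest demand point is B at distance 13 (to W2); all others are ≤ 13.
With {W1, W2} the worst case is 17.
With {W1, W3} the worst case is 18.
No size-2 selection achieves below 13.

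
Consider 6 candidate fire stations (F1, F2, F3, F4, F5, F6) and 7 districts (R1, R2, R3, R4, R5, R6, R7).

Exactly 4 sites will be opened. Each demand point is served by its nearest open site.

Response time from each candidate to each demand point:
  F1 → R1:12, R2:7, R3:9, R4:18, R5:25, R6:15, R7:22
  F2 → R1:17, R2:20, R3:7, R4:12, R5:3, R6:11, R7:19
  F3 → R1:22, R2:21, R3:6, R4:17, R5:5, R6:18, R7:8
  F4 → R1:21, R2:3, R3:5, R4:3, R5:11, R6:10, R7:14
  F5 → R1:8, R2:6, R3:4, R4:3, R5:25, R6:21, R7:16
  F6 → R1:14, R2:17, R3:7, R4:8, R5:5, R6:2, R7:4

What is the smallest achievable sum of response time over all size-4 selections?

Open {F2, F4, F5, F6}.
  R1→F5 8, R2→F4 3, R3→F5 4, R4→F4 3, R5→F2 3, R6→F6 2, R7→F6 4  ⇒ total 27.
Compare {F1, F4, F5, F6}: total 29.
Compare {F3, F4, F5, F6}: total 29.
No size-4 selection does better; minimum is 27.

27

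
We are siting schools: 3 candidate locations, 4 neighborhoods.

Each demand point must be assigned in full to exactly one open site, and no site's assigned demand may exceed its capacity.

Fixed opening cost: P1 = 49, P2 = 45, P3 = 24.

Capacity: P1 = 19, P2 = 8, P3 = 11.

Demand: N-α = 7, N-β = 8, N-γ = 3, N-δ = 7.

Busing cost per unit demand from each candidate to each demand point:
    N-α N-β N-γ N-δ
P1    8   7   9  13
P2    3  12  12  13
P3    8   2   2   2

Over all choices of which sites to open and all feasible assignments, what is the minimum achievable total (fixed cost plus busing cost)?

Open {P1, P3}; cheapest assignment that respects the capacities:
  P1 (cap 19, load 15): N-α, N-β — cost 7×8 + 8×7 = 112
  P3 (cap 11, load 10): N-γ, N-δ — cost 3×2 + 7×2 = 20
  Shipping 132, fixed 73 → total 205.
  Any other capacity-feasible assignment to {P1, P3} ships for at least 132.
Compare {P1, P2, P3}: its best feasible assignment gives total 215.
Compare {P1, P2}: its best feasible assignment gives total 289.
Every other set of open sites that can feasibly serve all demand totals ≥ 215 even under its best assignment. Minimum: 205.

205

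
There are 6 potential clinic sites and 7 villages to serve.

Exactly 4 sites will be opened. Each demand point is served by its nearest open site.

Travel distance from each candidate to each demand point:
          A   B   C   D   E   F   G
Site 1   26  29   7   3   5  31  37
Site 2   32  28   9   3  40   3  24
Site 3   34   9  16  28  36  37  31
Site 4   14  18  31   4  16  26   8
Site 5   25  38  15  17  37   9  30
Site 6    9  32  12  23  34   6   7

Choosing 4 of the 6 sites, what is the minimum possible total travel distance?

Open {Site 1, Site 2, Site 3, Site 6}.
  A→Site 6 9, B→Site 3 9, C→Site 1 7, D→Site 1 3, E→Site 1 5, F→Site 2 3, G→Site 6 7  ⇒ total 43.
Compare {Site 1, Site 3, Site 4, Site 6}: total 46.
Compare {Site 1, Site 3, Site 5, Site 6}: total 46.
No size-4 selection does better; minimum is 43.

43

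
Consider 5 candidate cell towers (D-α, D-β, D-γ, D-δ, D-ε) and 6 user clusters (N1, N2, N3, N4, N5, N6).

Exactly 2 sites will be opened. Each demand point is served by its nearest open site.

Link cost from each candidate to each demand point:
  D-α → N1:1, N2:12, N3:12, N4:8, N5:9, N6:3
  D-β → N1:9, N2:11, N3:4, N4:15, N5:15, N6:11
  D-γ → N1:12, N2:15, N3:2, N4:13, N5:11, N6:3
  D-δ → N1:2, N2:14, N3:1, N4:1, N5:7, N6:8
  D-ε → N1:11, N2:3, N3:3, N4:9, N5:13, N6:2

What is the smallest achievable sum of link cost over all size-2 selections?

16

Open {D-δ, D-ε}.
  N1→D-δ 2, N2→D-ε 3, N3→D-δ 1, N4→D-δ 1, N5→D-δ 7, N6→D-ε 2  ⇒ total 16.
Compare {D-α, D-δ}: total 25.
Compare {D-α, D-ε}: total 26.
No size-2 selection does better; minimum is 16.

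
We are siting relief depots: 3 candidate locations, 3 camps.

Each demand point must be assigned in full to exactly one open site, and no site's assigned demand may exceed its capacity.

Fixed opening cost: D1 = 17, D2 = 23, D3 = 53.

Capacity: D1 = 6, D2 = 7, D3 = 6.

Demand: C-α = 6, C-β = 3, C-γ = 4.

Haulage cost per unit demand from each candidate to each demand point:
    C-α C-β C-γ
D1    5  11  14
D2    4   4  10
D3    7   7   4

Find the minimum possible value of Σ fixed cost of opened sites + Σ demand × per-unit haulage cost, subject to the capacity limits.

122

Open {D1, D2}; cheapest assignment that respects the capacities:
  D1 (cap 6, load 6): C-α — cost 6×5 = 30
  D2 (cap 7, load 7): C-β, C-γ — cost 3×4 + 4×10 = 52
  Shipping 82, fixed 40 → total 122.
  Any other capacity-feasible assignment to {D1, D2} ships for at least 82.
Compare {D1, D2, D3}: its best feasible assignment gives total 151.
Compare {D2, D3}: its best feasible assignment gives total 170.
Every other set of open sites that can feasibly serve all demand totals ≥ 151 even under its best assignment. Minimum: 122.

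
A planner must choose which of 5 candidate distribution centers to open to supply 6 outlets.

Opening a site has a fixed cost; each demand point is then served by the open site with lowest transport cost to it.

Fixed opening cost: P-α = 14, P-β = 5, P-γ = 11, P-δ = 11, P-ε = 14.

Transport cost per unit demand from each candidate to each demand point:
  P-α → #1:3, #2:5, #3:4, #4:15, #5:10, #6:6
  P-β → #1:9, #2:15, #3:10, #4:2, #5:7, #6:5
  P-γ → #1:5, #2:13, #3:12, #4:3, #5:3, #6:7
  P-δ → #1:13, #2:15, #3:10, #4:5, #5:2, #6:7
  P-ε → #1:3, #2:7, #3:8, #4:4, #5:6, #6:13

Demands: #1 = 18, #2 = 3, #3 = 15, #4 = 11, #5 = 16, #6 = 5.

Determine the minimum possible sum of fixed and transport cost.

238

Open {P-α, P-β, P-δ}: assign each demand point to its cheapest open site.
  #1→P-α 18×3=54, #2→P-α 3×5=15, #3→P-α 15×4=60, #4→P-β 11×2=22, #5→P-δ 16×2=32, #6→P-β 5×5=25
  transport cost 208, fixed 30 → total 238.
Compare {P-α, P-β, P-γ, P-δ}: transport cost 208 + fixed 41 = 249.
Compare {P-α, P-β, P-δ, P-ε}: transport cost 208 + fixed 44 = 252.
Compare {P-α, P-β, P-γ}: transport cost 224 + fixed 30 = 254.
All other subsets cost ≥ 249. Minimum total cost: 238.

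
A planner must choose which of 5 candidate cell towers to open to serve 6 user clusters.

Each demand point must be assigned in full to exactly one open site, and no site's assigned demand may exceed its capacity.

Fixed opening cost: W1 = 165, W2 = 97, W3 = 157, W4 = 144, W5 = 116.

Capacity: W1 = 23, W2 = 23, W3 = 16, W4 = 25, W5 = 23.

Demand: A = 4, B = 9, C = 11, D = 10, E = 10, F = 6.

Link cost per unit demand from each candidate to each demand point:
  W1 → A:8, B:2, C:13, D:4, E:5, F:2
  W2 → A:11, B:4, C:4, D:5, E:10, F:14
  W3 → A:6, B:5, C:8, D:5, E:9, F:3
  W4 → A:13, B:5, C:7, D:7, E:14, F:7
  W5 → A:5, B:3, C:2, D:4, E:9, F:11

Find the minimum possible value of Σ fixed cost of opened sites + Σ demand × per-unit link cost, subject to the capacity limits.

Open {W1, W2, W5}; cheapest assignment that respects the capacities:
  W1 (cap 23, load 16): E, F — cost 10×5 + 6×2 = 62
  W2 (cap 23, load 19): B, D — cost 9×4 + 10×5 = 86
  W5 (cap 23, load 15): A, C — cost 4×5 + 11×2 = 42
  Shipping 190, fixed 378 → total 568.
  Any other capacity-feasible assignment to {W1, W2, W5} ships for at least 190.
Compare {W2, W3, W5}: its best feasible assignment gives total 606.
Compare {W1, W3, W5}: its best feasible assignment gives total 610.
Every other set of open sites that can feasibly serve all demand totals ≥ 606 even under its best assignment. Minimum: 568.

568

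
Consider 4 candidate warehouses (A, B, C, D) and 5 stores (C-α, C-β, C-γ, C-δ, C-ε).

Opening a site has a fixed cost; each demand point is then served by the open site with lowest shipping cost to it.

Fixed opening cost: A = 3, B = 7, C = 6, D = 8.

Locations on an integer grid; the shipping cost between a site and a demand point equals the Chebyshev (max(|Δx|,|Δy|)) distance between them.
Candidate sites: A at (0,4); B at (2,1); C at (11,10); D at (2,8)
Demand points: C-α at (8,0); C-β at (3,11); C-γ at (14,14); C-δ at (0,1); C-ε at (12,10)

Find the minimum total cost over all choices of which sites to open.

32

Open {A, C}: assign each demand point to its cheapest open site.
  C-α→A 8, C-β→A 7, C-γ→C 4, C-δ→A 3, C-ε→C 1
  shipping cost 23, fixed 9 → total 32.
Compare {B, C}: shipping cost 21 + fixed 13 = 34.
Compare {A, B, C}: shipping cost 20 + fixed 16 = 36.
Compare {A, C, D}: shipping cost 19 + fixed 17 = 36.
All other subsets cost ≥ 34. Minimum total cost: 32.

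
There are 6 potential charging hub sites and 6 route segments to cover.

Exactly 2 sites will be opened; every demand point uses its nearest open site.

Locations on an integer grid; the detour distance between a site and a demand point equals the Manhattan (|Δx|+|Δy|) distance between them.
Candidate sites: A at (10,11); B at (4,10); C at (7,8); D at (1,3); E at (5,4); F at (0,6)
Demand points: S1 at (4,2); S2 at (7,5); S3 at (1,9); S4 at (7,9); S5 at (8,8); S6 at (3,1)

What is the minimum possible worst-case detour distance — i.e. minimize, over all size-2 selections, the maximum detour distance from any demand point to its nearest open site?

6

Open {B, E}.
  Farthest demand point is S5 at detour distance 6 (to B); all others are ≤ 6.
With {C, D} the worst case is 6.
With {C, E} the worst case is 7.
No size-2 selection achieves below 6.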